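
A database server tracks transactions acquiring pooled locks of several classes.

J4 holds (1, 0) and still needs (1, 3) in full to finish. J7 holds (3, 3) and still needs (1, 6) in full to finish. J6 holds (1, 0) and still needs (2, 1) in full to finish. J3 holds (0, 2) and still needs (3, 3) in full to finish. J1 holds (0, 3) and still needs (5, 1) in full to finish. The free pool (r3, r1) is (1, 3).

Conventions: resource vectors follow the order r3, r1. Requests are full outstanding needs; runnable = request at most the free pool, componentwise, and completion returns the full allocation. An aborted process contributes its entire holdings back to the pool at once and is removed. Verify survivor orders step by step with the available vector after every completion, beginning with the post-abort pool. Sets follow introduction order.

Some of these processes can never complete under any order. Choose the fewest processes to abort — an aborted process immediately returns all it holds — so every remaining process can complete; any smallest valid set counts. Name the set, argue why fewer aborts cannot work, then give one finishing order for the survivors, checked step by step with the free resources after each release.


Abort J1.
Key observation: the deadlocked J7 becomes finishable only because J1 released (0, 3); it completes at step 1 below.
Why nothing smaller works: aborting no one leaves the state deadlocked as given.
Survivors finish in the order: J7, J6, J3, J4. Step-by-step check (pool after the aborts first):
  pool = (1, 6)
  run J7 (needs (1, 6), free (1, 6)); after release of (3, 3) the pool is (4, 9)
  run J6 (needs (2, 1), free (4, 9)); after release of (1, 0) the pool is (5, 9)
  run J3 (needs (3, 3), free (5, 9)); after release of (0, 2) the pool is (5, 11)
  run J4 (needs (1, 3), free (5, 11)); after release of (1, 0) the pool is (6, 11)


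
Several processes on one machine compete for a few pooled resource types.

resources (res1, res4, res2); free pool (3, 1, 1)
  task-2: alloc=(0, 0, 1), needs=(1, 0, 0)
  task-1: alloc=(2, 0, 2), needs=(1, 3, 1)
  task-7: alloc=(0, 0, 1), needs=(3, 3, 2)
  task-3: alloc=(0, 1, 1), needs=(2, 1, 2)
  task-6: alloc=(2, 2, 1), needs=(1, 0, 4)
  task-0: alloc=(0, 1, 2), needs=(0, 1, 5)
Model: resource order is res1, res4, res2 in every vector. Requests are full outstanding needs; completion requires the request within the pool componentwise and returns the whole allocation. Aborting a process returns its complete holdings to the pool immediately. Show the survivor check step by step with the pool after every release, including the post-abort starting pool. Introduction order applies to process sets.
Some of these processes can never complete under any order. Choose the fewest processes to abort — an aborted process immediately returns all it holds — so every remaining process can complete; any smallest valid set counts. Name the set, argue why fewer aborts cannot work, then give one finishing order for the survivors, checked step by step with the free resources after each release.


Abort task-1.
Key observation: no ordering could ever have run task-6 before the abort of task-1; with (2, 0, 2) back in the pool it fits at step 2.
No smaller set exists: with zero aborts the deadlock remains.
One survivor order: task-2, task-6, task-0, task-7, task-3. Check, step by step (post-abort pool first):
  pool = (5, 1, 3)
  task-2 needs (1, 0, 0) <= (5, 1, 3) -> finishes; pool += (0, 0, 1) = (5, 1, 4)
  task-6 needs (1, 0, 4) <= (5, 1, 4) -> finishes; pool += (2, 2, 1) = (7, 3, 5)
  task-0 needs (0, 1, 5) <= (7, 3, 5) -> finishes; pool += (0, 1, 2) = (7, 4, 7)
  task-7 needs (3, 3, 2) <= (7, 4, 7) -> finishes; pool += (0, 0, 1) = (7, 4, 8)
  task-3 needs (2, 1, 2) <= (7, 4, 8) -> finishes; pool += (0, 1, 1) = (7, 5, 9)


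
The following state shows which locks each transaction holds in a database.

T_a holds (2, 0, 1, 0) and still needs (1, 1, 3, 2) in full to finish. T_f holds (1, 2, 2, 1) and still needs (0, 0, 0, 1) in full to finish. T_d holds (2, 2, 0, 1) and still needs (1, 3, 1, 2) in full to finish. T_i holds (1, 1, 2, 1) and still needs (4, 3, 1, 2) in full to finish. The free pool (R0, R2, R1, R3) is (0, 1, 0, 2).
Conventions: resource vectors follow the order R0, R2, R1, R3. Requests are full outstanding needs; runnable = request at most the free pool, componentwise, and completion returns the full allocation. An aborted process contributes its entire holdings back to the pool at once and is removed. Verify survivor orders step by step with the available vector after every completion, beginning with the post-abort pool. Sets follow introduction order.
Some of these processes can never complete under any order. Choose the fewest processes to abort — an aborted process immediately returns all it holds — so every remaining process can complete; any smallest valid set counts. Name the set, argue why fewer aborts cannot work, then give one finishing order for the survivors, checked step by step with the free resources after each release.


Minimum abort set: T_i.
Key observation: the returned (1, 1, 2, 1) from T_i is what brings T_a — unrunnable before, under any order — into play at step 2.
Minimality: the empty abort set fails — the state is deadlocked as it stands.
One survivor order: T_f, T_a, T_d. Step-by-step check (post-abort pool first):
  pool = (1, 2, 2, 3)
  T_f: need (0, 0, 0, 1) fits (1, 2, 2, 3); releases (1, 2, 2, 1), pool now (2, 4, 4, 4)
  T_a: need (1, 1, 3, 2) fits (2, 4, 4, 4); releases (2, 0, 1, 0), pool now (4, 4, 5, 4)
  T_d: need (1, 3, 1, 2) fits (4, 4, 5, 4); releases (2, 2, 0, 1), pool now (6, 6, 5, 5)


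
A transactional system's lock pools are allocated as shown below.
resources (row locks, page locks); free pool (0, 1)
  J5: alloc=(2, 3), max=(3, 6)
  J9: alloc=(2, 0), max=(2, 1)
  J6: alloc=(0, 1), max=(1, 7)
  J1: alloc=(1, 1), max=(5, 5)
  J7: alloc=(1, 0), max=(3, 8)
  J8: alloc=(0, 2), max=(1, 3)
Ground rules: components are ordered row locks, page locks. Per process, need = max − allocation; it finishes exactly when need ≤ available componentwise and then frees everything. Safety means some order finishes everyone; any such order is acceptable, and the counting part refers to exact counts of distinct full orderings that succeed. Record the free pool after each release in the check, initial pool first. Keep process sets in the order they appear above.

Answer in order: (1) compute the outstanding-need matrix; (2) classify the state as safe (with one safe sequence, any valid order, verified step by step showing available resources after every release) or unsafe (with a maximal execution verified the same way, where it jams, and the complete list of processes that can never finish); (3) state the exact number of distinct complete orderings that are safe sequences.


(1) Outstanding need per process (order row locks, page locks):
  J5: (1, 3)
  J9: (0, 1)
  J6: (1, 6)
  J1: (4, 4)
  J7: (2, 8)
  J8: (1, 1)
(2) SAFE, for example via the order J9, J8, J5, J6, J1, J7.
Key observation: reading the order forward, J9 is the first process whose need (0, 1) meets the free pool (0, 1) exactly on a resource it requests.
Check, step by step:
  pool = (0, 1)
  J9 needs (0, 1) <= (0, 1) -> finishes; pool += (2, 0) = (2, 1)
  J8 needs (1, 1) <= (2, 1) -> finishes; pool += (0, 2) = (2, 3)
  J5 needs (1, 3) <= (2, 3) -> finishes; pool += (2, 3) = (4, 6)
  J6 needs (1, 6) <= (4, 6) -> finishes; pool += (0, 1) = (4, 7)
  J1 needs (4, 4) <= (4, 7) -> finishes; pool += (1, 1) = (5, 8)
  J7 needs (2, 8) <= (5, 8) -> finishes; pool += (1, 0) = (6, 8)
(3) Exactly 2 of the possible complete orderings are safe sequences.


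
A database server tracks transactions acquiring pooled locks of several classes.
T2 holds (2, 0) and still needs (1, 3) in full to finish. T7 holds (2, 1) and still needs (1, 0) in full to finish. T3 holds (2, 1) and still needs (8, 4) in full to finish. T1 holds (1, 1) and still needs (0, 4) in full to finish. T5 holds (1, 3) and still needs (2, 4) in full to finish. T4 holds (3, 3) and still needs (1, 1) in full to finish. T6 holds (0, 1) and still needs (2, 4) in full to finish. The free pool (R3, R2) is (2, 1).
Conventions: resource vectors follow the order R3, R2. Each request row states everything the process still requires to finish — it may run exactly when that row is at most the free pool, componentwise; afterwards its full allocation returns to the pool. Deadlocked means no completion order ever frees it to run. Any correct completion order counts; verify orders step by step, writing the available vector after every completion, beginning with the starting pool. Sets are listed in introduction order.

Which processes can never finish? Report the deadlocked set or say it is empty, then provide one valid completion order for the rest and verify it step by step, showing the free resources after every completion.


The deadlocked set is empty.
Key observation: beginning at T4, releases accumulate fast enough that every process eventually fits.
A valid finishing order for the others: T4, T7, T5, T6, T3, T2, T1. Verifying each step:
  pool = (2, 1)
  run T4 (needs (1, 1), free (2, 1)); after release of (3, 3) the pool is (5, 4)
  run T7 (needs (1, 0), free (5, 4)); after release of (2, 1) the pool is (7, 5)
  run T5 (needs (2, 4), free (7, 5)); after release of (1, 3) the pool is (8, 8)
  run T6 (needs (2, 4), free (8, 8)); after release of (0, 1) the pool is (8, 9)
  run T3 (needs (8, 4), free (8, 9)); after release of (2, 1) the pool is (10, 10)
  run T2 (needs (1, 3), free (10, 10)); after release of (2, 0) the pool is (12, 10)
  run T1 (needs (0, 4), free (12, 10)); after release of (1, 1) the pool is (13, 11)


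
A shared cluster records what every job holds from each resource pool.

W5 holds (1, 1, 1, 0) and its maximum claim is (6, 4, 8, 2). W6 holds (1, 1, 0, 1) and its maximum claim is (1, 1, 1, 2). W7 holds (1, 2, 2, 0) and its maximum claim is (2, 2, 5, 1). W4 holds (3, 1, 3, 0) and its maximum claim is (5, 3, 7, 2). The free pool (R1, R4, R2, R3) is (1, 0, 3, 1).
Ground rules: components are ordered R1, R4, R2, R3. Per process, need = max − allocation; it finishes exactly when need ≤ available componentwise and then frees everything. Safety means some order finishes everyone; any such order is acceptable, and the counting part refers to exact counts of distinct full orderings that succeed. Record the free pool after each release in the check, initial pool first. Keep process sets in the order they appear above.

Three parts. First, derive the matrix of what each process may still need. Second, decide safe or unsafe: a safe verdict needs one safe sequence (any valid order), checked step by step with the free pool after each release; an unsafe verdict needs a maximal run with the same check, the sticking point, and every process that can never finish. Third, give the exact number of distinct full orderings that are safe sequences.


(1) Need matrix, components ordered R1, R4, R2, R3:
  W5: (5, 3, 7, 2)
  W6: (0, 0, 1, 1)
  W7: (1, 0, 3, 1)
  W4: (2, 2, 4, 2)
(2) SAFE — a valid safe sequence is W6, W7, W4, W5.
Key observation: W6 is the earliest step where a requested resource binds exactly: need (0, 0, 1, 1), pool (1, 0, 3, 1) at its turn.
Check, step by step:
  pool = (1, 0, 3, 1)
  W6: need (0, 0, 1, 1) fits (1, 0, 3, 1); releases (1, 1, 0, 1), pool now (2, 1, 3, 2)
  W7: need (1, 0, 3, 1) fits (2, 1, 3, 2); releases (1, 2, 2, 0), pool now (3, 3, 5, 2)
  W4: need (2, 2, 4, 2) fits (3, 3, 5, 2); releases (3, 1, 3, 0), pool now (6, 4, 8, 2)
  W5: need (5, 3, 7, 2) fits (6, 4, 8, 2); releases (1, 1, 1, 0), pool now (7, 5, 9, 2)
(3) Precisely 2 of the possible complete orderings are safe sequences.


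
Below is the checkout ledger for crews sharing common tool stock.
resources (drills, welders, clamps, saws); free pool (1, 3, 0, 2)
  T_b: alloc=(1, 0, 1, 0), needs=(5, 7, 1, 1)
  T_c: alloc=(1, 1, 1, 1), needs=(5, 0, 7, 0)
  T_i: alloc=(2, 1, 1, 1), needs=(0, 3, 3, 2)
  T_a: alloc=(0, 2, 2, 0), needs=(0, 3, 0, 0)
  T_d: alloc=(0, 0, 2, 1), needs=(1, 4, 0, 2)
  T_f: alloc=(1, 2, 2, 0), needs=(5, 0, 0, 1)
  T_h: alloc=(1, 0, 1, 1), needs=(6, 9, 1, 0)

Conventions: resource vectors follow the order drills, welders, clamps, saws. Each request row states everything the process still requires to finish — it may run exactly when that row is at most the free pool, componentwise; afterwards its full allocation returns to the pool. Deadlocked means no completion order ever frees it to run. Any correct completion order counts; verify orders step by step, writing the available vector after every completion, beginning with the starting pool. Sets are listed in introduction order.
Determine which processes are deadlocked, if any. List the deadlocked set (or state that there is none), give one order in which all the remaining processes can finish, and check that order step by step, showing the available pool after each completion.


Deadlocked set: T_b, T_c, T_f and T_h.
Key observation: after T_a, T_d, T_i complete, (3, 6, 5, 4) is the best the pool ever gets, yet each leftover process wants more drills.
A valid finishing order for the others: T_a, T_d, T_i. Check, step by step:
  pool = (1, 3, 0, 2)
  T_a needs (0, 3, 0, 0) <= (1, 3, 0, 2) -> finishes; pool += (0, 2, 2, 0) = (1, 5, 2, 2)
  T_d needs (1, 4, 0, 2) <= (1, 5, 2, 2) -> finishes; pool += (0, 0, 2, 1) = (1, 5, 4, 3)
  T_i needs (0, 3, 3, 2) <= (1, 5, 4, 3) -> finishes; pool += (2, 1, 1, 1) = (3, 6, 5, 4)
The blocked processes can never fit:
  blocked: T_b wants (5, 7, 1, 1), pool (3, 6, 5, 4) — not enough drills and welders
  blocked: T_c wants (5, 0, 7, 0), pool (3, 6, 5, 4) — not enough drills and clamps
  blocked: T_f wants (5, 0, 0, 1), pool (3, 6, 5, 4) — not enough drills
  blocked: T_h wants (6, 9, 1, 0), pool (3, 6, 5, 4) — not enough drills and welders


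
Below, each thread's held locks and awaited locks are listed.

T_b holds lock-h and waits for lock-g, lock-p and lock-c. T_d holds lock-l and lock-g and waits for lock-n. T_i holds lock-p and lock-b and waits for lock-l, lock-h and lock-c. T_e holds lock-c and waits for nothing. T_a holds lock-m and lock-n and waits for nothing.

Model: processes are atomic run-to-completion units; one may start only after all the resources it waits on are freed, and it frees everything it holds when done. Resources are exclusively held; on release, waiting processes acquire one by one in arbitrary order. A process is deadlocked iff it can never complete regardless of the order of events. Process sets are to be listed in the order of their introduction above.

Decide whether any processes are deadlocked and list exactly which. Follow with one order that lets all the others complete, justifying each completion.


Deadlocked: T_b and T_i.
Key observation: the wait chain closes on itself along T_b -> T_i -> T_b; no other process is dragged down with it.
The rest can finish in the order T_e, T_a, T_d.
Walking it through:
  run T_e (it waits on nothing); releases lock-c
  run T_a (it waits on nothing); releases lock-m and lock-n
  run T_d (all its waits — lock-n — are resolved); releases lock-l and lock-g


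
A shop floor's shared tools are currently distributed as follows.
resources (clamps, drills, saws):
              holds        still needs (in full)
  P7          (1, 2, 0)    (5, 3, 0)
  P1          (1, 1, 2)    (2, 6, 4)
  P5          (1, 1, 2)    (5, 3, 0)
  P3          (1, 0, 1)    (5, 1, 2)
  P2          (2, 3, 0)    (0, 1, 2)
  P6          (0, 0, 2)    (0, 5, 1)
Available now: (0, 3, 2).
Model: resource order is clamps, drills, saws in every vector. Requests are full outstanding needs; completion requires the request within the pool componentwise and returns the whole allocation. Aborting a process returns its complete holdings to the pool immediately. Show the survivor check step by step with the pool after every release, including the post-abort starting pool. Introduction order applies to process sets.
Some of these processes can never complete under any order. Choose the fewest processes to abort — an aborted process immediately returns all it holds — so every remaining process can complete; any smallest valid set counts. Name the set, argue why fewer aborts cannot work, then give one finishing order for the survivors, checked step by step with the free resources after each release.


The answer: abort P7 and P5.
Key observation: no ordering could ever have run P3 before the abort of P7 and P5; with (2, 3, 2) back in the pool it fits at step 4.
Why nothing smaller works — every single abort fails: P7 alone leaves P5 blocked (short on clamps); P1 alone leaves P7 blocked (short on clamps); P5 alone leaves P7 blocked (short on clamps); P3 alone leaves P7 blocked (short on clamps); P2 alone leaves P7 blocked (short on clamps); P6 alone leaves P7 blocked (short on clamps).
The survivors complete as P1, P2, P6, P3. Walking it through (starting from the post-abort pool):
  pool = (2, 6, 4)
  P1 needs (2, 6, 4) <= (2, 6, 4) -> finishes; pool += (1, 1, 2) = (3, 7, 6)
  P2 needs (0, 1, 2) <= (3, 7, 6) -> finishes; pool += (2, 3, 0) = (5, 10, 6)
  P6 needs (0, 5, 1) <= (5, 10, 6) -> finishes; pool += (0, 0, 2) = (5, 10, 8)
  P3 needs (5, 1, 2) <= (5, 10, 8) -> finishes; pool += (1, 0, 1) = (6, 10, 9)


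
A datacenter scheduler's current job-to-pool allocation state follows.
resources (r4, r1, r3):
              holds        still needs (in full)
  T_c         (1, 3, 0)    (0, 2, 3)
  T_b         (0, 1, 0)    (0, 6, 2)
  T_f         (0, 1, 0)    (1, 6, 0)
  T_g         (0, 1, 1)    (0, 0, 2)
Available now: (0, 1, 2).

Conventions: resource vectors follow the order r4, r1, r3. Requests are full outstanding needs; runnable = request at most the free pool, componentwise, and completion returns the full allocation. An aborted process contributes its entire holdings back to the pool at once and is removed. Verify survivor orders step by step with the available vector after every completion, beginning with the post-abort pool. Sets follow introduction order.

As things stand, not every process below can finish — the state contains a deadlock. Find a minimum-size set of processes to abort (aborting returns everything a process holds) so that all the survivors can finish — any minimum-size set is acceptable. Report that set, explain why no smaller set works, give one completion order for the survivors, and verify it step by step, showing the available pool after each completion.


Abort T_b.
Key observation: T_f was stuck for good until T_b gave back (0, 1, 0); in the order shown it finishes at step 3.
No smaller set exists: with zero aborts the deadlock remains.
Survivors finish in the order: T_g, T_c, T_f. Verifying each step (pool after the aborts first):
  pool = (0, 2, 2)
  T_g needs (0, 0, 2) <= (0, 2, 2) -> finishes; pool += (0, 1, 1) = (0, 3, 3)
  T_c needs (0, 2, 3) <= (0, 3, 3) -> finishes; pool += (1, 3, 0) = (1, 6, 3)
  T_f needs (1, 6, 0) <= (1, 6, 3) -> finishes; pool += (0, 1, 0) = (1, 7, 3)


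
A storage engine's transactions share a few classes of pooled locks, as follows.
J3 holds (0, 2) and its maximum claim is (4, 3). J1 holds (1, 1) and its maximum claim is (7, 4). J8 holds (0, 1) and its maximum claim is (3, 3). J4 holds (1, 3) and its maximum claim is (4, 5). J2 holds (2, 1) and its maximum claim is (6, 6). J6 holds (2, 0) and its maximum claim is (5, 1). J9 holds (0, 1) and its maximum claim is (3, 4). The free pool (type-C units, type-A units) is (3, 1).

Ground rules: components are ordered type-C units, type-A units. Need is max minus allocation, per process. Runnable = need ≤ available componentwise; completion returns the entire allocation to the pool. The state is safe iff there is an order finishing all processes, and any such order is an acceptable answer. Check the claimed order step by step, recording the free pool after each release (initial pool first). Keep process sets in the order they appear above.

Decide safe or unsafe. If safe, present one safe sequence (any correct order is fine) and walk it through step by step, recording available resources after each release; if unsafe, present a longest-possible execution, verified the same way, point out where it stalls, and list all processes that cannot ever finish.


SAFE — a valid safe sequence is J6, J3, J9, J8, J2, J1, J4.
Key observation: the order's first zero-slack moment is J6 ((3, 1) needed, (3, 1) free — a requested resource with nothing to spare).
Verifying each step:
  pool = (3, 1)
  run J6 (needs (3, 1), free (3, 1)); after release of (2, 0) the pool is (5, 1)
  run J3 (needs (4, 1), free (5, 1)); after release of (0, 2) the pool is (5, 3)
  run J9 (needs (3, 3), free (5, 3)); after release of (0, 1) the pool is (5, 4)
  run J8 (needs (3, 2), free (5, 4)); after release of (0, 1) the pool is (5, 5)
  run J2 (needs (4, 5), free (5, 5)); after release of (2, 1) the pool is (7, 6)
  run J1 (needs (6, 3), free (7, 6)); after release of (1, 1) the pool is (8, 7)
  run J4 (needs (3, 2), free (8, 7)); after release of (1, 3) the pool is (9, 10)


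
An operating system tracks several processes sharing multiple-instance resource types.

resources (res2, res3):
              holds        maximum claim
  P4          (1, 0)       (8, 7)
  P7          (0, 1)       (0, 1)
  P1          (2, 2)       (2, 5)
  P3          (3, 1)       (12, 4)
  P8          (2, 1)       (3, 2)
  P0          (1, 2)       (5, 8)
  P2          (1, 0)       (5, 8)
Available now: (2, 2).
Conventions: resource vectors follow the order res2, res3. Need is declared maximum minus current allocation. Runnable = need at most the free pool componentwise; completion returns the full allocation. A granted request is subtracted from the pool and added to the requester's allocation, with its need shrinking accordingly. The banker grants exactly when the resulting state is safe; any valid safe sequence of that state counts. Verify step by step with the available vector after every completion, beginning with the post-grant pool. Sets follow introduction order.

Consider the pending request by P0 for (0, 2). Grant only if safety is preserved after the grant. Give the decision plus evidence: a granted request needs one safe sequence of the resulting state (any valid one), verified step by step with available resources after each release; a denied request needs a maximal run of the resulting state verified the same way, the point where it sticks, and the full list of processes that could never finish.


DENY. Granting would leave the state unsafe.
Key observation: no order helps: past P7, P8, the free pool tops out at (4, 2), below what each blocked process needs in res3.
After a pretend grant, a maximal execution: P7, P8 — then nothing else fits. Step-by-step check:
  pool = (2, 0)
  run P7 (needs (0, 0), free (2, 0)); after release of (0, 1) the pool is (2, 1)
  run P8 (needs (1, 1), free (2, 1)); after release of (2, 1) the pool is (4, 2)
  P4 still needs (7, 7) but only (4, 2) is free — short on res2 and res3
  P1 still needs (0, 3) but only (4, 2) is free — short on res3
  P3 still needs (9, 3) but only (4, 2) is free — short on res2 and res3
  P0 still needs (4, 4) but only (4, 2) is free — short on res3
  P2 still needs (4, 8) but only (4, 2) is free — short on res3
Post-grant, the permanently blocked set is P4, P1, P3, P0 and P2.


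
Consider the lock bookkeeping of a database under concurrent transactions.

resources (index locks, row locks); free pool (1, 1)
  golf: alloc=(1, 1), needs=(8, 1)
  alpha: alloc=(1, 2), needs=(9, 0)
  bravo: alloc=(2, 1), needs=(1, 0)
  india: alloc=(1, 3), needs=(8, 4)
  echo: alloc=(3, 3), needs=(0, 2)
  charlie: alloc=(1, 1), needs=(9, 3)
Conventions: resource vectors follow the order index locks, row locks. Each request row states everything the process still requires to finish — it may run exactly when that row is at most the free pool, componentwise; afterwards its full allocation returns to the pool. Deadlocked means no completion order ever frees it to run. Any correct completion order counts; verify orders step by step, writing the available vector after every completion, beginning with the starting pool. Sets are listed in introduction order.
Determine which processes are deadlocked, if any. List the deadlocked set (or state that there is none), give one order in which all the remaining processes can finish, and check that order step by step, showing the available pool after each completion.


Deadlocked: golf, alpha, india and charlie.
Key observation: bravo, echo can finish, but then (6, 5) is all there is, and the blocked group's index locks demands exceed it.
One completion order for the rest: bravo, echo. Step-by-step check:
  pool = (1, 1)
  run bravo (needs (1, 0), free (1, 1)); after release of (2, 1) the pool is (3, 2)
  run echo (needs (0, 2), free (3, 2)); after release of (3, 3) the pool is (6, 5)
The stuck group stays short no matter what:
  golf cannot run: need (8, 1) vs free (6, 5) (insufficient index locks)
  alpha cannot run: need (9, 0) vs free (6, 5) (insufficient index locks)
  india cannot run: need (8, 4) vs free (6, 5) (insufficient index locks)
  charlie cannot run: need (9, 3) vs free (6, 5) (insufficient index locks)


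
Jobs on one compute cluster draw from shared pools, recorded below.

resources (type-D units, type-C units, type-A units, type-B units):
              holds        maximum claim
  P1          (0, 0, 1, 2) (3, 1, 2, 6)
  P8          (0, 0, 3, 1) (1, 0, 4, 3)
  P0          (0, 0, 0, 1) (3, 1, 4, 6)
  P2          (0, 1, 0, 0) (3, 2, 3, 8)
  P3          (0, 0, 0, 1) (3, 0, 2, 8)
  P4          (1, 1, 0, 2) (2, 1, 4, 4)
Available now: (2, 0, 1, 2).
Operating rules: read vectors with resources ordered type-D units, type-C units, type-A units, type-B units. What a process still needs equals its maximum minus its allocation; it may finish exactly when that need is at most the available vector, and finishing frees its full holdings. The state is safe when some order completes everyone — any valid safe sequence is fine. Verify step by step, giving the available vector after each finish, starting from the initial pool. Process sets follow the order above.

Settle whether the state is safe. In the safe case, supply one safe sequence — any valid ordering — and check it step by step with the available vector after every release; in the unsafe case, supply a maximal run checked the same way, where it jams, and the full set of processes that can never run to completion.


The state is SAFE; one workable sequence: P8, P4, P1, P0, P3, P2.
Key observation: the order's first zero-slack moment is P8 ((1, 0, 1, 2) needed, (2, 0, 1, 2) free — a requested resource with nothing to spare).
Verifying each step:
  pool = (2, 0, 1, 2)
  P8: need (1, 0, 1, 2) fits (2, 0, 1, 2); releases (0, 0, 3, 1), pool now (2, 0, 4, 3)
  P4: need (1, 0, 4, 2) fits (2, 0, 4, 3); releases (1, 1, 0, 2), pool now (3, 1, 4, 5)
  P1: need (3, 1, 1, 4) fits (3, 1, 4, 5); releases (0, 0, 1, 2), pool now (3, 1, 5, 7)
  P0: need (3, 1, 4, 5) fits (3, 1, 5, 7); releases (0, 0, 0, 1), pool now (3, 1, 5, 8)
  P3: need (3, 0, 2, 7) fits (3, 1, 5, 8); releases (0, 0, 0, 1), pool now (3, 1, 5, 9)
  P2: need (3, 1, 3, 8) fits (3, 1, 5, 9); releases (0, 1, 0, 0), pool now (3, 2, 5, 9)


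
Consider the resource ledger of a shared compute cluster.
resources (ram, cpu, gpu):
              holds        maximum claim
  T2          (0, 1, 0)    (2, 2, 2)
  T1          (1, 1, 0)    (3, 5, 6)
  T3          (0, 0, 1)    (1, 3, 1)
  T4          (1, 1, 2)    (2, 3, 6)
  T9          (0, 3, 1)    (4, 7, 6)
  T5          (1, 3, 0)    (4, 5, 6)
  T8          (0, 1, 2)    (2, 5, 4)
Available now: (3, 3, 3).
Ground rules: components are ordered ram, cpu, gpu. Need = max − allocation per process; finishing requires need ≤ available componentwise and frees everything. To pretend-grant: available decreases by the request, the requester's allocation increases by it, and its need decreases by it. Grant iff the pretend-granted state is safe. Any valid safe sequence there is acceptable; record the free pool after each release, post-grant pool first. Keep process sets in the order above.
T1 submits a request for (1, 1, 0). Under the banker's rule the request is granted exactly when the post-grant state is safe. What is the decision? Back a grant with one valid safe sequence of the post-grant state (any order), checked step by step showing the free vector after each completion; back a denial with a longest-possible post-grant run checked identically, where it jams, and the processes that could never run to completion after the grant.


GRANT — the state after the grant stays safe, e.g. via T2, T3, T4, T1, T8, T9, T5.
Key observation: after the grant the pool drops to (2, 2, 3), which still lets T2 finish first and unwind the rest.
Verifying the post-grant state step by step:
  pool = (2, 2, 3)
  T2 needs (2, 1, 2) <= (2, 2, 3) -> finishes; pool += (0, 1, 0) = (2, 3, 3)
  T3 needs (1, 3, 0) <= (2, 3, 3) -> finishes; pool += (0, 0, 1) = (2, 3, 4)
  T4 needs (1, 2, 4) <= (2, 3, 4) -> finishes; pool += (1, 1, 2) = (3, 4, 6)
  T1 needs (1, 3, 6) <= (3, 4, 6) -> finishes; pool += (2, 2, 0) = (5, 6, 6)
  T8 needs (2, 4, 2) <= (5, 6, 6) -> finishes; pool += (0, 1, 2) = (5, 7, 8)
  T9 needs (4, 4, 5) <= (5, 7, 8) -> finishes; pool += (0, 3, 1) = (5, 10, 9)
  T5 needs (3, 2, 6) <= (5, 10, 9) -> finishes; pool += (1, 3, 0) = (6, 13, 9)


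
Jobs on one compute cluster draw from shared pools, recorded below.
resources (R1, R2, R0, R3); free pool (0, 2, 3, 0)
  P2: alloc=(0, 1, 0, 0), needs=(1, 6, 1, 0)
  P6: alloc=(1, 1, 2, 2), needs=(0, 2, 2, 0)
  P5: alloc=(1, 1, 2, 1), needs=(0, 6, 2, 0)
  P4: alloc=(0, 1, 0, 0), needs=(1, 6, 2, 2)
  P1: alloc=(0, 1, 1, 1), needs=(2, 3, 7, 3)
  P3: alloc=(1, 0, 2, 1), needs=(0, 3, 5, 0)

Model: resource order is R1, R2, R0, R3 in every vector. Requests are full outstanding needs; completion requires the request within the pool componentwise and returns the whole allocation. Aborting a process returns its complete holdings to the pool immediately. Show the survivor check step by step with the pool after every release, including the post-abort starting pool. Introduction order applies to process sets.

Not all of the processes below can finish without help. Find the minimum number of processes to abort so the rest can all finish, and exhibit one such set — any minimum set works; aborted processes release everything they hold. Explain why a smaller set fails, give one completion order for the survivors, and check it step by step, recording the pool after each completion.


Abort P2 and P4.
Key observation: P5 had no path to completion before; after the abort of P2 and P4 ((0, 2, 0, 0) returned), step 4 is where it fits.
Minimality, checking each single-abort alternative: P2 alone leaves P5 blocked (short on R2); P6 alone leaves P2 blocked (short on R2); P5 alone leaves P2 blocked (short on R2); P4 alone leaves P2 blocked (short on R2); P1 alone leaves P2 blocked (short on R2); P3 alone leaves P2 blocked (short on R2).
The survivors complete as P6, P3, P1, P5. Check, step by step (starting from the post-abort pool):
  pool = (0, 4, 3, 0)
  P6: need (0, 2, 2, 0) fits (0, 4, 3, 0); releases (1, 1, 2, 2), pool now (1, 5, 5, 2)
  P3: need (0, 3, 5, 0) fits (1, 5, 5, 2); releases (1, 0, 2, 1), pool now (2, 5, 7, 3)
  P1: need (2, 3, 7, 3) fits (2, 5, 7, 3); releases (0, 1, 1, 1), pool now (2, 6, 8, 4)
  P5: need (0, 6, 2, 0) fits (2, 6, 8, 4); releases (1, 1, 2, 1), pool now (3, 7, 10, 5)


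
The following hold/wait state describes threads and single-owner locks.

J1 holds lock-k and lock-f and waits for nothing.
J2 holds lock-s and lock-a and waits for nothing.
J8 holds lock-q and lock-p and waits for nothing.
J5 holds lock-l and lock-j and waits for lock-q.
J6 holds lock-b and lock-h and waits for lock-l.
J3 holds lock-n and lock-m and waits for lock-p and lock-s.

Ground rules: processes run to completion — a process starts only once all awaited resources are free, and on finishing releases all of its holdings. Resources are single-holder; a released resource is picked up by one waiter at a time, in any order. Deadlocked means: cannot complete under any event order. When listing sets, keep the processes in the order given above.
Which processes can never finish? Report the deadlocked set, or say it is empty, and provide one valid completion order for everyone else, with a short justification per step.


Nothing here is deadlocked.
Key observation: every chain of waits terminates; starting from the processes that wait on nothing, all the rest unlock in turn.
The rest can finish in the order J2, J1, J8, J5, J3, J6.
Walking it through:
  J2: no waits; runs immediately, freeing lock-s and lock-a
  J1: no waits; runs immediately, freeing lock-k and lock-f
  J8: no waits; runs immediately, freeing lock-q and lock-p
  J5 waits on lock-q — all released -> runs and releases lock-l and lock-j
  J3 waits on lock-p and lock-s — all released -> runs and releases lock-n and lock-m
  J6 waits on lock-l — all released -> runs and releases lock-b and lock-h


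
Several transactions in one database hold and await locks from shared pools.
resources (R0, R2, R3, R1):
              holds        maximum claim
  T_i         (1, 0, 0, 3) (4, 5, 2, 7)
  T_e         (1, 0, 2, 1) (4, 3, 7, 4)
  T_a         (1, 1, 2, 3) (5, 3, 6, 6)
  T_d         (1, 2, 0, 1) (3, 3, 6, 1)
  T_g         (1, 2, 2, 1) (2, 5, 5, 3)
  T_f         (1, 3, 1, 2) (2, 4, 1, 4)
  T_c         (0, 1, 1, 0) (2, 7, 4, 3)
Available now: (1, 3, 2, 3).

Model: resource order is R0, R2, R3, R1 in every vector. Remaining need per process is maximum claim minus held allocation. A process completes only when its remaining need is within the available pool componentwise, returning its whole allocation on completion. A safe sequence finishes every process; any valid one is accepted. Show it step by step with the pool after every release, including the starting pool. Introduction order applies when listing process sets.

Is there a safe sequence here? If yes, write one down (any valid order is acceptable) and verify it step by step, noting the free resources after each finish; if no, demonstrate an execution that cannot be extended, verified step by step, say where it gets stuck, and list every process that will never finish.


The state is SAFE; one workable sequence: T_f, T_g, T_c, T_e, T_d, T_i, T_a.
Key observation: the order's first zero-slack moment is T_f ((1, 1, 0, 2) needed, (1, 3, 2, 3) free — a requested resource with nothing to spare).
Verifying each step:
  pool = (1, 3, 2, 3)
  T_f: need (1, 1, 0, 2) fits (1, 3, 2, 3); releases (1, 3, 1, 2), pool now (2, 6, 3, 5)
  T_g: need (1, 3, 3, 2) fits (2, 6, 3, 5); releases (1, 2, 2, 1), pool now (3, 8, 5, 6)
  T_c: need (2, 6, 3, 3) fits (3, 8, 5, 6); releases (0, 1, 1, 0), pool now (3, 9, 6, 6)
  T_e: need (3, 3, 5, 3) fits (3, 9, 6, 6); releases (1, 0, 2, 1), pool now (4, 9, 8, 7)
  T_d: need (2, 1, 6, 0) fits (4, 9, 8, 7); releases (1, 2, 0, 1), pool now (5, 11, 8, 8)
  T_i: need (3, 5, 2, 4) fits (5, 11, 8, 8); releases (1, 0, 0, 3), pool now (6, 11, 8, 11)
  T_a: need (4, 2, 4, 3) fits (6, 11, 8, 11); releases (1, 1, 2, 3), pool now (7, 12, 10, 14)


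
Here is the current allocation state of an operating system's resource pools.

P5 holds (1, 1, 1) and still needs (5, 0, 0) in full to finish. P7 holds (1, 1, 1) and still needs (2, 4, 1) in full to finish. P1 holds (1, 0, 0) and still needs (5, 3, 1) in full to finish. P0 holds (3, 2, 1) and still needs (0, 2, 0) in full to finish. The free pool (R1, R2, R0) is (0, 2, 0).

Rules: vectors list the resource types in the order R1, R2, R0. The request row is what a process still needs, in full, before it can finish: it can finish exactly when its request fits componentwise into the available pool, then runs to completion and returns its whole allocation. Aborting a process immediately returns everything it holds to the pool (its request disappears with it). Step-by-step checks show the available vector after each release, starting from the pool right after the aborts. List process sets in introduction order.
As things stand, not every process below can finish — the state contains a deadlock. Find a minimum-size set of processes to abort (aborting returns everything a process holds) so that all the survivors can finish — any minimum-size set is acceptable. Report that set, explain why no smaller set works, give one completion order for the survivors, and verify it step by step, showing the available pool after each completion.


Minimum abort set: P5.
Key observation: P1 could never have finished before the abort; with (1, 1, 1) returned by P5, it fits at step 3.
No smaller set exists: with zero aborts the deadlock remains.
Survivors finish in the order: P0, P7, P1. Step-by-step check (pool after the aborts first):
  pool = (1, 3, 1)
  P0: need (0, 2, 0) fits (1, 3, 1); releases (3, 2, 1), pool now (4, 5, 2)
  P7: need (2, 4, 1) fits (4, 5, 2); releases (1, 1, 1), pool now (5, 6, 3)
  P1: need (5, 3, 1) fits (5, 6, 3); releases (1, 0, 0), pool now (6, 6, 3)


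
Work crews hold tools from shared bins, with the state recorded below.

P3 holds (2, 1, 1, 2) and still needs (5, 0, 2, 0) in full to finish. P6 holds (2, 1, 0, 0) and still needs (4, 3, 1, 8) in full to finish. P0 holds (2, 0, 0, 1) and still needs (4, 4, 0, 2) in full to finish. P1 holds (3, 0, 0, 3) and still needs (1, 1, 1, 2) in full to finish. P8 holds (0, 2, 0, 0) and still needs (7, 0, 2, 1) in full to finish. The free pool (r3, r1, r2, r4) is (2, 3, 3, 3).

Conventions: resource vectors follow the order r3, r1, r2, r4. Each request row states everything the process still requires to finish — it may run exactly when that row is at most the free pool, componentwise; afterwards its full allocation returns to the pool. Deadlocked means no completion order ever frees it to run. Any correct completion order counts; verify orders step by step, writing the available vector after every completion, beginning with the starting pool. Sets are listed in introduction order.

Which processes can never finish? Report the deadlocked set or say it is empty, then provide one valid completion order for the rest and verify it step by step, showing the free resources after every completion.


The deadlocked set is empty.
Key observation: P1 leads a chain of completions in which each release enables another process.
The rest can finish in the order P1, P3, P6, P8, P0. Step-by-step check:
  pool = (2, 3, 3, 3)
  P1 needs (1, 1, 1, 2) <= (2, 3, 3, 3) -> finishes; pool += (3, 0, 0, 3) = (5, 3, 3, 6)
  P3 needs (5, 0, 2, 0) <= (5, 3, 3, 6) -> finishes; pool += (2, 1, 1, 2) = (7, 4, 4, 8)
  P6 needs (4, 3, 1, 8) <= (7, 4, 4, 8) -> finishes; pool += (2, 1, 0, 0) = (9, 5, 4, 8)
  P8 needs (7, 0, 2, 1) <= (9, 5, 4, 8) -> finishes; pool += (0, 2, 0, 0) = (9, 7, 4, 8)
  P0 needs (4, 4, 0, 2) <= (9, 7, 4, 8) -> finishes; pool += (2, 0, 0, 1) = (11, 7, 4, 9)


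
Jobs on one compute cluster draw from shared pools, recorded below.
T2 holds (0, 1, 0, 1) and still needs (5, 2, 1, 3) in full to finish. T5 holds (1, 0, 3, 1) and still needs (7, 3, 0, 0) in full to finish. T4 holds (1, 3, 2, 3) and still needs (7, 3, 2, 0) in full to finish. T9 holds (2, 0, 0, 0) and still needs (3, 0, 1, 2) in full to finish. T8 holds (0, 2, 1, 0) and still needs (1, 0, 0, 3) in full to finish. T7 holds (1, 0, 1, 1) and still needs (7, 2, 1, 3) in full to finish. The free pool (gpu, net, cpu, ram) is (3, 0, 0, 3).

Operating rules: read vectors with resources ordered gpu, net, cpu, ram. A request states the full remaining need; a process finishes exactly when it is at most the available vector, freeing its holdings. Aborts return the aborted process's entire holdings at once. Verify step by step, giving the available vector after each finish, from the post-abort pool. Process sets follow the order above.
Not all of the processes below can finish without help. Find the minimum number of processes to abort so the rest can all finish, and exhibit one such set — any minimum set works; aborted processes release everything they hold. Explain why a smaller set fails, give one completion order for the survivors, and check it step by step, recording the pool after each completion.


The answer: abort T5 and T4.
Key observation: aborting T5 and T4 returns (2, 3, 5, 4), and T7 — hopeless before — runs at step 2 with the returned capacity in the pool.
Minimality, checking each single-abort alternative: T2 alone leaves T5 blocked (short on gpu); T5 alone leaves T4 blocked (short on gpu); T4 alone leaves T5 blocked (short on gpu); T9 alone leaves T5 blocked (short on gpu); T8 alone leaves T5 blocked (short on gpu); T7 alone leaves T5 blocked (short on gpu).
Survivors finish in the order: T9, T7, T2, T8. Walking it through (pool after the aborts first):
  pool = (5, 3, 5, 7)
  T9 needs (3, 0, 1, 2) <= (5, 3, 5, 7) -> finishes; pool += (2, 0, 0, 0) = (7, 3, 5, 7)
  T7 needs (7, 2, 1, 3) <= (7, 3, 5, 7) -> finishes; pool += (1, 0, 1, 1) = (8, 3, 6, 8)
  T2 needs (5, 2, 1, 3) <= (8, 3, 6, 8) -> finishes; pool += (0, 1, 0, 1) = (8, 4, 6, 9)
  T8 needs (1, 0, 0, 3) <= (8, 4, 6, 9) -> finishes; pool += (0, 2, 1, 0) = (8, 6, 7, 9)
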